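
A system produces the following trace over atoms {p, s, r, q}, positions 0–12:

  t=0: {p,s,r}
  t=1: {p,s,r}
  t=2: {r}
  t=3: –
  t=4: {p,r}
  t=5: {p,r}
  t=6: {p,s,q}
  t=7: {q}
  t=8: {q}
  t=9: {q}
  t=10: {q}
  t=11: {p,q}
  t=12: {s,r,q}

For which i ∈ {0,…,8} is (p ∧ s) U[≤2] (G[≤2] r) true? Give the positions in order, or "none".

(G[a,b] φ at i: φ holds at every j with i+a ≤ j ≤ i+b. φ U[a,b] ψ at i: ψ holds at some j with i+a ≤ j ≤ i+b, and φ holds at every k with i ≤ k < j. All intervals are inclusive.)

Evaluate at each i in [0,8]:
  i=0: ✓ (rhs at j=0)
  i=1: ✗ (no rhs in [1,3])
  i=2: ✗ (no rhs in [2,4])
  i=3: ✗ (no rhs in [3,5])
  i=4: ✗ (no rhs in [4,6])
  i=5: ✗ (no rhs in [5,7])
  i=6: ✗ (no rhs in [6,8])
  i=7: ✗ (no rhs in [7,9])
  i=8: ✗ (no rhs in [8,10])

0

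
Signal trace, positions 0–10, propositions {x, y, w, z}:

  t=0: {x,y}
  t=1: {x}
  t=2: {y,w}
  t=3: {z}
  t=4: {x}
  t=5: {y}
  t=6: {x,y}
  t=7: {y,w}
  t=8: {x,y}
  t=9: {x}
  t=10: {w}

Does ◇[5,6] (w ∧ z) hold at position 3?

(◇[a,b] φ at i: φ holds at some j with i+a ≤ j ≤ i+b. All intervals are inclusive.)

Check (w ∧ z) at each j in [8,9]:
  j=8: false
  j=9: false
No position in the window satisfies it → formula fails.

No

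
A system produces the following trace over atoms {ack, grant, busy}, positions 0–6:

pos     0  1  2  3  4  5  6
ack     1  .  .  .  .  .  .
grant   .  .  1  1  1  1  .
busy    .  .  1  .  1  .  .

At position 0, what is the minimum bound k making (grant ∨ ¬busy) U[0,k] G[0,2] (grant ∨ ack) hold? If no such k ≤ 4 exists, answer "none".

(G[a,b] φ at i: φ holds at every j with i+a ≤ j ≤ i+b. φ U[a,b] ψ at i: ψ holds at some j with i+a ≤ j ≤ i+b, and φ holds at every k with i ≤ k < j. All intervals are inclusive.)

Need earliest j ≥ 0 with G[0,2] (grant ∨ ack), and (grant ∨ ¬busy) at every k in [0,j-1].
  j=0: rhs fails.
  j=1: rhs fails.
  j=2: rhs holds; lhs holds on [0,1]. k = 2.

2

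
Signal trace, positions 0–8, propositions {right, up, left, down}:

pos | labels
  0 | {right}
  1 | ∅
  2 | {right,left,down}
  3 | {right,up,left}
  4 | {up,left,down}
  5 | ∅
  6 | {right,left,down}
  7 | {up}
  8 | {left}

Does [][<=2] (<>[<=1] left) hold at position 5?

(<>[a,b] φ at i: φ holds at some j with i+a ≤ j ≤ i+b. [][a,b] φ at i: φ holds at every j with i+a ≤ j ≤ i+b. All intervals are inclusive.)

Holds

Check <>[<=1] left at every j in [5,7]:
  j=5: holds (witness at 6)
  j=6: holds (witness at 6)
  j=7: holds (witness at 8)
All positions satisfy it → formula holds.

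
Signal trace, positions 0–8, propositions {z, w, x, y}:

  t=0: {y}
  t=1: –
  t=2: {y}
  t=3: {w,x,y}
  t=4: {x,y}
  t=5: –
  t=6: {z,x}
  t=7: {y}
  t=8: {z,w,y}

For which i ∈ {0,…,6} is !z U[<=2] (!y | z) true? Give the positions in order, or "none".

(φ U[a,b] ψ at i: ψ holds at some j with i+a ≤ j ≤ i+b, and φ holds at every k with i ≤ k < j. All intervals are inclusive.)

0, 1, 3, 4, 5, 6

Evaluate at each i in [0,6]:
  i=0: ✓ (rhs at j=1; lhs holds on [0,0])
  i=1: ✓ (rhs at j=1)
  i=2: ✗ (no rhs in [2,4])
  i=3: ✓ (rhs at j=5; lhs holds on [3,4])
  i=4: ✓ (rhs at j=5; lhs holds on [4,4])
  i=5: ✓ (rhs at j=5)
  i=6: ✓ (rhs at j=6)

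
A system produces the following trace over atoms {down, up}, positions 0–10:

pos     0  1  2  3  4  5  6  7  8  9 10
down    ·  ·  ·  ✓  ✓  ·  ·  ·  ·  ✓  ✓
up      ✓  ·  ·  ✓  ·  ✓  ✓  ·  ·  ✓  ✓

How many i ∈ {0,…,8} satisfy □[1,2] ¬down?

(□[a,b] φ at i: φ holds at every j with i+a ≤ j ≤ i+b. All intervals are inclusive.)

Evaluate at each i in [0,8]:
  i=0: ✓ (all of [1,2])
  i=1: ✗ (fails at j=3)
  i=2: ✗ (fails at j=3)
  i=3: ✗ (fails at j=4)
  i=4: ✓ (all of [5,6])
  i=5: ✓ (all of [6,7])
  i=6: ✓ (all of [7,8])
  i=7: ✗ (fails at j=9)
  i=8: ✗ (fails at j=9)
Positions where it holds: {0, 4, 5, 6} → 4.

4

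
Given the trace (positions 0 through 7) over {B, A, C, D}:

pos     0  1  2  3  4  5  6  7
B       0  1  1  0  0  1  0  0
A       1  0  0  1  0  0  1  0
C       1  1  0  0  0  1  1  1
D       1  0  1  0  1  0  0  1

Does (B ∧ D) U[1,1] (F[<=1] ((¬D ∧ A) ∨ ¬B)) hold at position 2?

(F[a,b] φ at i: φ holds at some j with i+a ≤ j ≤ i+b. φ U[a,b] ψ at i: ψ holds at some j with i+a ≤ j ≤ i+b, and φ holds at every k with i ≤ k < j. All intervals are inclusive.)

Need some j in [3,3] with F[<=1] ((¬D ∧ A) ∨ ¬B), and (B ∧ D) at every k in [2,j-1].
  j=3: F[<=1] ((¬D ∧ A) ∨ ¬B) holds; (B ∧ D) holds at every k in [2,2] → satisfied.

True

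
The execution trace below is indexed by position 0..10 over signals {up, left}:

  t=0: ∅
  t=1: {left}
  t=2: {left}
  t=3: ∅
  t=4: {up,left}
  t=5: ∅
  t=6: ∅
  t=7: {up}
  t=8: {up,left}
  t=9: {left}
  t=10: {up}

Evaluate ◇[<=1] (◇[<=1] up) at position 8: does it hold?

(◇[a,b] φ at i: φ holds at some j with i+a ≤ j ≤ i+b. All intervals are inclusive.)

Check ◇[<=1] up at each j in [8,9]:
  j=8: holds (witness at 8)
  j=9: holds (witness at 10)
Found at j=8 → formula holds.

Yes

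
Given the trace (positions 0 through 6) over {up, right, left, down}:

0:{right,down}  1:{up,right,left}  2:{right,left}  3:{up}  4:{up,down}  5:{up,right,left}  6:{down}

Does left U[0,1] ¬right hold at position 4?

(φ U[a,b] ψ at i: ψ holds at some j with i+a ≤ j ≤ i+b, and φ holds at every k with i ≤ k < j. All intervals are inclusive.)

Need some j in [4,5] with ¬right, and left at every k in [4,j-1].
  j=4: ¬right holds; no prefix to check → satisfied.

True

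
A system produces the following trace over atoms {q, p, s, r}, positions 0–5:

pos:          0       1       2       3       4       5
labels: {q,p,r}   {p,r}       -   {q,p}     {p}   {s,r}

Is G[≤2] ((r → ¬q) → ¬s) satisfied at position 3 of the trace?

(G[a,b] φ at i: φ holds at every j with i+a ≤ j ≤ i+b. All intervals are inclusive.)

Check ((r → ¬q) → ¬s) at every j in [3,5]:
  j=3: antecedent true; consequent true → ✓
  j=4: antecedent true; consequent true → ✓
  j=5: antecedent true; consequent false → ✗
Fails at j=5 → formula fails.

No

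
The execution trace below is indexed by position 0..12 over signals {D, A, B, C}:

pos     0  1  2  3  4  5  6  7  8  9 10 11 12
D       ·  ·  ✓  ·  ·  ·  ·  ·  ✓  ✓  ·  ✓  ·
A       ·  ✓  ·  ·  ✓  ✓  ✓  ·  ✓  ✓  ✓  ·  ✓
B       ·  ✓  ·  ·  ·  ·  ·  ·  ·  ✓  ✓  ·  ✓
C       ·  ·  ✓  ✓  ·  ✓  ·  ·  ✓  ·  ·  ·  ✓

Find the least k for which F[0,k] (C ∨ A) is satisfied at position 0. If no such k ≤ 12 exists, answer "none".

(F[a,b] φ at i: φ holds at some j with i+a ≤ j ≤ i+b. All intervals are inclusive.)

Scan j = 0,1,… for (C ∨ A):
  j=0: fails
  j=1: holds
First hit at j=1, so smallest k = 1-0 = 1.

1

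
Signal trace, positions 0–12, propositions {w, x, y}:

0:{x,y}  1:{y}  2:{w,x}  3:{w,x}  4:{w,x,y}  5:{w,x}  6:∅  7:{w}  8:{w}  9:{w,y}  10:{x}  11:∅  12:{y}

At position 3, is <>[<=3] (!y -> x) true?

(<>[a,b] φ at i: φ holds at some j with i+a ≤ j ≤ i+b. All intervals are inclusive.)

Check (!y -> x) at each j in [3,6]:
  j=3: true
  j=4: true
  j=5: true
  j=6: false
Found at j=3 → formula holds.

True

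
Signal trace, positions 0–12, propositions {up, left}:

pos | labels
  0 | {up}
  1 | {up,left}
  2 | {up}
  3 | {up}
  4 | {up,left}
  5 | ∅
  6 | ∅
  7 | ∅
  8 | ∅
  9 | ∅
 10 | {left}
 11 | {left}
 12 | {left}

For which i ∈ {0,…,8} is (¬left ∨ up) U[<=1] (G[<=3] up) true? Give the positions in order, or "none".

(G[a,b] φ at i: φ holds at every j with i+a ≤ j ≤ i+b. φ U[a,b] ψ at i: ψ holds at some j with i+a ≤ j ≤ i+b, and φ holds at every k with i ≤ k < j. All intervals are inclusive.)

0, 1

Evaluate at each i in [0,8]:
  i=0: ✓ (rhs at j=0)
  i=1: ✓ (rhs at j=1)
  i=2: ✗ (no rhs in [2,3])
  i=3: ✗ (no rhs in [3,4])
  i=4: ✗ (no rhs in [4,5])
  i=5: ✗ (no rhs in [5,6])
  i=6: ✗ (no rhs in [6,7])
  i=7: ✗ (no rhs in [7,8])
  i=8: ✗ (no rhs in [8,9])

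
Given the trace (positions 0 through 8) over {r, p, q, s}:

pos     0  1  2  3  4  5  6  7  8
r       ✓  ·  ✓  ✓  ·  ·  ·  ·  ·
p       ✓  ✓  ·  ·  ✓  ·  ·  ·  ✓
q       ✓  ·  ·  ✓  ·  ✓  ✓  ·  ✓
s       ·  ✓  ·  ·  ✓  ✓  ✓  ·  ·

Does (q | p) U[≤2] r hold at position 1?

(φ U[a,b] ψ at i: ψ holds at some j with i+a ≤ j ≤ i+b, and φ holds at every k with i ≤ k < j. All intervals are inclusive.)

True

Need some j in [1,3] with r, and (q | p) at every k in [1,j-1].
  j=1: r false.
  j=2: r holds; (q | p) holds at every k in [1,1] → satisfied.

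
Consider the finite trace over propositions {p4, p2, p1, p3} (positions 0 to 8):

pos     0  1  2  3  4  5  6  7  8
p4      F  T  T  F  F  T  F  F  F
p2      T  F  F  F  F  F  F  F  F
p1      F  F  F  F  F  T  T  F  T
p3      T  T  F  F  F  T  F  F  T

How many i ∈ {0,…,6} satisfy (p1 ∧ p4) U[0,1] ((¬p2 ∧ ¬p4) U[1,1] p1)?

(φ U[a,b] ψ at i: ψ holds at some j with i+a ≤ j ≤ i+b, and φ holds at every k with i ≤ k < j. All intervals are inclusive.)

Evaluate at each i in [0,6]:
  i=0: ✗ (no rhs in [0,1])
  i=1: ✗ (no rhs in [1,2])
  i=2: ✗ (no rhs in [2,3])
  i=3: ✗ (lhs fails at k=3 before rhs at j=4)
  i=4: ✓ (rhs at j=4)
  i=5: ✗ (no rhs in [5,6])
  i=6: ✗ (lhs fails at k=6 before rhs at j=7)
Positions where it holds: {4} → 1.

1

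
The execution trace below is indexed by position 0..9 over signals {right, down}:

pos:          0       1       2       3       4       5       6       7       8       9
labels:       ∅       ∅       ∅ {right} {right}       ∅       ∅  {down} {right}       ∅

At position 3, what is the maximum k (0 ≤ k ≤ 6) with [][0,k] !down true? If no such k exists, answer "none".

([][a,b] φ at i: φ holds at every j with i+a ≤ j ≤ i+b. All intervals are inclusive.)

3

!down must hold from j=3 onward; find where it first fails.
  j=3: holds
  j=4: holds
  j=5: holds
  j=6: holds
  j=7: fails
Holds on [3,6], so largest k = 3.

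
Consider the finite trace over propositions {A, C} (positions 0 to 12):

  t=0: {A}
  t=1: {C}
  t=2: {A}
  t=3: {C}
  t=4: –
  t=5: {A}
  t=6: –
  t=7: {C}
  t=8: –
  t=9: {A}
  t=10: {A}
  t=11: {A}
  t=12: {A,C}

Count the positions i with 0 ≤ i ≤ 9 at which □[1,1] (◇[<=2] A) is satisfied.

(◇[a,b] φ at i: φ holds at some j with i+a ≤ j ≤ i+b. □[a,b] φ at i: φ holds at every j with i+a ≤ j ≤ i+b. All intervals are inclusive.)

Evaluate at each i in [0,9]:
  i=0: ✓ (all of [1,1])
  i=1: ✓ (all of [2,2])
  i=2: ✓ (all of [3,3])
  i=3: ✓ (all of [4,4])
  i=4: ✓ (all of [5,5])
  i=5: ✗ (fails at j=6)
  i=6: ✓ (all of [7,7])
  i=7: ✓ (all of [8,8])
  i=8: ✓ (all of [9,9])
  i=9: ✓ (all of [10,10])
Positions where it holds: {0, 1, 2, 3, 4, 6, 7, 8, 9} → 9.

9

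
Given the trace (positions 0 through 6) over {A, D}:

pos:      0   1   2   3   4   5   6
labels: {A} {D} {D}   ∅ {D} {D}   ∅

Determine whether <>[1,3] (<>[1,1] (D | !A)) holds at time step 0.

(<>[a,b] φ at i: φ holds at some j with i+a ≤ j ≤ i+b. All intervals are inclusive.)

Yes

Check <>[1,1] (D | !A) at each j in [1,3]:
  j=1: holds (witness at 2)
  j=2: holds (witness at 3)
  j=3: holds (witness at 4)
Found at j=1 → formula holds.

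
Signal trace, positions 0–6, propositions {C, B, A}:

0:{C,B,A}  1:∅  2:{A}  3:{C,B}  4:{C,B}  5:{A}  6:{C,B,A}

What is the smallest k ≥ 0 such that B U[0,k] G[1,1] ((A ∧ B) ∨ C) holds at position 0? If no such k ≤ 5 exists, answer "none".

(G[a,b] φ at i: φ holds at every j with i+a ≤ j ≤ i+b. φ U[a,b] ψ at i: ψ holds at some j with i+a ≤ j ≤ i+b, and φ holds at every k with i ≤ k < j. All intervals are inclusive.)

Need earliest j ≥ 0 with G[1,1] ((A ∧ B) ∨ C), and B at every k in [0,j-1].
  j=0: rhs fails.
  j=1: rhs fails.
  j=2: rhs holds but lhs fails at k=1.
  j=3: rhs holds but lhs fails at k=1.
  j=4: rhs fails.
  j=5: rhs holds but lhs fails at k=1.
No witness within the range → none.

none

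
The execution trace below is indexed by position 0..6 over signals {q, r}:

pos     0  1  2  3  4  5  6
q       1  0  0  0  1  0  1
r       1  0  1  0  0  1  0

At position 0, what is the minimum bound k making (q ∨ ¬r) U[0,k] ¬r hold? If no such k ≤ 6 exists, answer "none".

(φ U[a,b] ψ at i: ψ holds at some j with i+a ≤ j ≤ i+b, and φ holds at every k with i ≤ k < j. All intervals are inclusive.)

1

Need earliest j ≥ 0 with ¬r, and (q ∨ ¬r) at every k in [0,j-1].
  j=0: rhs fails.
  j=1: rhs holds; lhs holds on [0,0]. k = 1.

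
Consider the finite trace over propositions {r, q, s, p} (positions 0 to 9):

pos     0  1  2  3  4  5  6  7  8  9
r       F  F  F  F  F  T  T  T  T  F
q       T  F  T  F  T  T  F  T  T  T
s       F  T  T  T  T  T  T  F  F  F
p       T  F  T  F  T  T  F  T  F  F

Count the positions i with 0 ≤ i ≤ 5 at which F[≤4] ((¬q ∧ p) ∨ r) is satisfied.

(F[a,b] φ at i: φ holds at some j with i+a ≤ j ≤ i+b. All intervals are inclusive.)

5

Evaluate at each i in [0,5]:
  i=0: ✗ (none in [0,4])
  i=1: ✓ (witness j=5)
  i=2: ✓ (witness j=5)
  i=3: ✓ (witness j=5)
  i=4: ✓ (witness j=5)
  i=5: ✓ (witness j=5)
Positions where it holds: {1, 2, 3, 4, 5} → 5.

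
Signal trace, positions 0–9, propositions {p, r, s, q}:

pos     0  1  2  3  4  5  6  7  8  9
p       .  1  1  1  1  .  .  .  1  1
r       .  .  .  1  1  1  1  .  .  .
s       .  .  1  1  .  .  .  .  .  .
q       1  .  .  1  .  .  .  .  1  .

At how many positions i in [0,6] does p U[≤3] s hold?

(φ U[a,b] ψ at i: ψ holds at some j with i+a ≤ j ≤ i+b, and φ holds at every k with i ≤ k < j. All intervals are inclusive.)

3

Evaluate at each i in [0,6]:
  i=0: ✗ (lhs fails at k=0 before rhs at j=2)
  i=1: ✓ (rhs at j=2; lhs holds on [1,1])
  i=2: ✓ (rhs at j=2)
  i=3: ✓ (rhs at j=3)
  i=4: ✗ (no rhs in [4,7])
  i=5: ✗ (no rhs in [5,8])
  i=6: ✗ (no rhs in [6,9])
Positions where it holds: {1, 2, 3} → 3.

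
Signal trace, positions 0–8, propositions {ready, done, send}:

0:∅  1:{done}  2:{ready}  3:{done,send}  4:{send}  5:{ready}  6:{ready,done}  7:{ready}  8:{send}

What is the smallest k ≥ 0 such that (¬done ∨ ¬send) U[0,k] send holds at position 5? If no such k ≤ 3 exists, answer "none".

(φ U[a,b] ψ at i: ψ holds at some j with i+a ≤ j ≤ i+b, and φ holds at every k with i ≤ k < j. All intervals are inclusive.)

Need earliest j ≥ 5 with send, and (¬done ∨ ¬send) at every k in [5,j-1].
  j=5: rhs fails.
  j=6: rhs fails.
  j=7: rhs fails.
  j=8: rhs holds; lhs holds on [5,7]. k = 3.

3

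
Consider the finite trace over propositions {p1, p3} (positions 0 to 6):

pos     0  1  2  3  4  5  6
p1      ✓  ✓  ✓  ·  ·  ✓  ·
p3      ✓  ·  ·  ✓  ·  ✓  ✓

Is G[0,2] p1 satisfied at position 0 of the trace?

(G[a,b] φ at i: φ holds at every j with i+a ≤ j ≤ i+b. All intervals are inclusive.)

Yes

Check p1 at every j in [0,2]:
  j=0: true
  j=1: true
  j=2: true
All positions satisfy it → formula holds.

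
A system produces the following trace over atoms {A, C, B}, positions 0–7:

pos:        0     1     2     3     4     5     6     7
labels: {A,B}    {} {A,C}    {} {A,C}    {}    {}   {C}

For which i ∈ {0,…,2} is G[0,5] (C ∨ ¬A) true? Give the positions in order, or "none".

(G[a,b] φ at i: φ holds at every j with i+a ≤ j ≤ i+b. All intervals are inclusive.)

1, 2

Evaluate at each i in [0,2]:
  i=0: ✗ (fails at j=0)
  i=1: ✓ (all of [1,6])
  i=2: ✓ (all of [2,7])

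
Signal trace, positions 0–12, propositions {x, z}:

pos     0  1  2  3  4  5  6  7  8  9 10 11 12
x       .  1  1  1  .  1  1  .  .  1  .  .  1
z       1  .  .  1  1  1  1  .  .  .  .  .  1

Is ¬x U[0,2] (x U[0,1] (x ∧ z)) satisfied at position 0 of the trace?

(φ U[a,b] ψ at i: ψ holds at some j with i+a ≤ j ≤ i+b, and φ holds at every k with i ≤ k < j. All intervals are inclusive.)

Need some j in [0,2] with (x U[0,1] (x ∧ z)), and ¬x at every k in [0,j-1].
  j=0: (x U[0,1] (x ∧ z)) — fails.
  j=1: (x U[0,1] (x ∧ z)) — fails.
  j=2: (x U[0,1] (x ∧ z)) holds, but ¬x fails at k=1 → not this j.
No j in the window works → until fails.

No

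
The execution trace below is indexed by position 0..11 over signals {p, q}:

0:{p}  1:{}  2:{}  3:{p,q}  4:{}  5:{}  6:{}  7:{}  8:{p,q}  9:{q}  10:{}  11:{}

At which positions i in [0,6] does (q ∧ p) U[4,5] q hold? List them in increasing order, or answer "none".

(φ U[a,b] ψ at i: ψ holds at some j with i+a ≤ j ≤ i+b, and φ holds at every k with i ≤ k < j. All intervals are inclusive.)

none

Evaluate at each i in [0,6]:
  i=0: ✗ (no rhs in [4,5])
  i=1: ✗ (no rhs in [5,6])
  i=2: ✗ (no rhs in [6,7])
  i=3: ✗ (lhs fails at k=4 before rhs at j=8)
  i=4: ✗ (lhs fails at k=4 before rhs at j=8)
  i=5: ✗ (lhs fails at k=5 before rhs at j=9)
  i=6: ✗ (no rhs in [10,11])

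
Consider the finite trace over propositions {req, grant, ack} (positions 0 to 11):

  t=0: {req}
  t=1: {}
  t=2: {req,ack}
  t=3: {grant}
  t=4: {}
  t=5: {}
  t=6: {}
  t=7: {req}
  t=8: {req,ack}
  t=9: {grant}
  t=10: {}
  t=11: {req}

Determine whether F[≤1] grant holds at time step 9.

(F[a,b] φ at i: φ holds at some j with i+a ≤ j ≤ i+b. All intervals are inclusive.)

Check grant at each j in [9,10]:
  j=9: true
  j=10: false
Found at j=9 → formula holds.

Yes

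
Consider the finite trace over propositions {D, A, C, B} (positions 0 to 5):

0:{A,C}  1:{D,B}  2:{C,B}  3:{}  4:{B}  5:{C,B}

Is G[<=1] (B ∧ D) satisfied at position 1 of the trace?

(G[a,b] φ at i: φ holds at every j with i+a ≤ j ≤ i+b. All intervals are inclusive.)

False

Check (B ∧ D) at every j in [1,2]:
  j=1: true
  j=2: false
Fails at j=2 → formula fails.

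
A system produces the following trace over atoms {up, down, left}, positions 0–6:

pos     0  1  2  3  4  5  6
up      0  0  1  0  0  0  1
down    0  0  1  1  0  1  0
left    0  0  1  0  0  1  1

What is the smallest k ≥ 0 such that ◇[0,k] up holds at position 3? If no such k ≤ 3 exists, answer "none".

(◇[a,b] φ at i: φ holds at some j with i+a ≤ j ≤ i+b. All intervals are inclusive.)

3

Scan j = 3,4,… for up:
  j=3: fails
  j=4: fails
  j=5: fails
  j=6: holds
First hit at j=6, so smallest k = 6-3 = 3.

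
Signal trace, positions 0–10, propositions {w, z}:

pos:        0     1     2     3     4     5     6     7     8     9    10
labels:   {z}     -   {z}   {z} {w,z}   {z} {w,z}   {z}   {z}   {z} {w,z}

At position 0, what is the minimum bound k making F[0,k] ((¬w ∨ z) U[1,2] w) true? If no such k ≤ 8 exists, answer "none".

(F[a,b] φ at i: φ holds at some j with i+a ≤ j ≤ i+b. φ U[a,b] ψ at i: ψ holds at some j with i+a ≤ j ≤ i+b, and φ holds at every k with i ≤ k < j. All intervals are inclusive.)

2

Scan j = 0,1,… for ((¬w ∨ z) U[1,2] w):
  j=0: fails
  j=1: fails
  j=2: holds
First hit at j=2, so smallest k = 2-0 = 2.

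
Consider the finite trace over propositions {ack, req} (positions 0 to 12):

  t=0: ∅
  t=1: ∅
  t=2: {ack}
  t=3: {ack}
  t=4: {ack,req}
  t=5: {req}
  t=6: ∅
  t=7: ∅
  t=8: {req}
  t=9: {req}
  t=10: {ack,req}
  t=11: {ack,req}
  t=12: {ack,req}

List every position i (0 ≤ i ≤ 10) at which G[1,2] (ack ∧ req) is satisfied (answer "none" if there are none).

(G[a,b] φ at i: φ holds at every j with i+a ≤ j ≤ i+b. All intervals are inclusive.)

9, 10

Evaluate at each i in [0,10]:
  i=0: ✗ (fails at j=1)
  i=1: ✗ (fails at j=2)
  i=2: ✗ (fails at j=3)
  i=3: ✗ (fails at j=5)
  i=4: ✗ (fails at j=5)
  i=5: ✗ (fails at j=6)
  i=6: ✗ (fails at j=7)
  i=7: ✗ (fails at j=8)
  i=8: ✗ (fails at j=9)
  i=9: ✓ (all of [10,11])
  i=10: ✓ (all of [11,12])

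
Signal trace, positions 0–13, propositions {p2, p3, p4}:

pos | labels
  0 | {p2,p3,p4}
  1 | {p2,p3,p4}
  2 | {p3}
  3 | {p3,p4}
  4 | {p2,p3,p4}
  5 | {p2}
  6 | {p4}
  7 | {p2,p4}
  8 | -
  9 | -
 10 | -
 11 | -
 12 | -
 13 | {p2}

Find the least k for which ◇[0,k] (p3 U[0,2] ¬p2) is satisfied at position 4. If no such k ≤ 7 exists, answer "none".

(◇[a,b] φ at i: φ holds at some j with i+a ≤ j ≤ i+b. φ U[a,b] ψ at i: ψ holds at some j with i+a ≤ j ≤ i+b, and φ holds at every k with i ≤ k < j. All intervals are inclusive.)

Scan j = 4,5,… for (p3 U[0,2] ¬p2):
  j=4: fails
  j=5: fails
  j=6: holds
First hit at j=6, so smallest k = 6-4 = 2.

2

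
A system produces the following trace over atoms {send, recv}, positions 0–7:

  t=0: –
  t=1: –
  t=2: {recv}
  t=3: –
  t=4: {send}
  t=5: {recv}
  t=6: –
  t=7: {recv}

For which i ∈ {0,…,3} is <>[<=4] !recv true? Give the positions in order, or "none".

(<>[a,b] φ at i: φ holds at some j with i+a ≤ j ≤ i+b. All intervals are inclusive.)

Evaluate at each i in [0,3]:
  i=0: ✓ (witness j=0)
  i=1: ✓ (witness j=1)
  i=2: ✓ (witness j=3)
  i=3: ✓ (witness j=3)

0, 1, 2, 3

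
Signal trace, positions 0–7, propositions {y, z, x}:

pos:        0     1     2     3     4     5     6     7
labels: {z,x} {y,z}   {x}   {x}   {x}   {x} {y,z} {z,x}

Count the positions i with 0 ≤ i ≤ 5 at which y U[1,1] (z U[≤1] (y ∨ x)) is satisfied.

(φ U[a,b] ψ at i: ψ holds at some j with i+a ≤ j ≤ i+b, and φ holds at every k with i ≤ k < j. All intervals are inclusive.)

Evaluate at each i in [0,5]:
  i=0: ✗ (lhs fails at k=0 before rhs at j=1)
  i=1: ✓ (rhs at j=2; lhs holds on [1,1])
  i=2: ✗ (lhs fails at k=2 before rhs at j=3)
  i=3: ✗ (lhs fails at k=3 before rhs at j=4)
  i=4: ✗ (lhs fails at k=4 before rhs at j=5)
  i=5: ✗ (lhs fails at k=5 before rhs at j=6)
Positions where it holds: {1} → 1.

1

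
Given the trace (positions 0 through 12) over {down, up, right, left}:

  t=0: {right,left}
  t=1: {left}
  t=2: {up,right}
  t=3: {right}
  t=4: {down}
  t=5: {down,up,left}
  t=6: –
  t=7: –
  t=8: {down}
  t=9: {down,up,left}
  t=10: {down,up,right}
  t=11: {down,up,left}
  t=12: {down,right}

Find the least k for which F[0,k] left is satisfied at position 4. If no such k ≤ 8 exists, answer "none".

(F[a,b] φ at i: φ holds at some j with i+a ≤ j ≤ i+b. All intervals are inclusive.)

1

Scan j = 4,5,… for left:
  j=4: fails
  j=5: holds
First hit at j=5, so smallest k = 5-4 = 1.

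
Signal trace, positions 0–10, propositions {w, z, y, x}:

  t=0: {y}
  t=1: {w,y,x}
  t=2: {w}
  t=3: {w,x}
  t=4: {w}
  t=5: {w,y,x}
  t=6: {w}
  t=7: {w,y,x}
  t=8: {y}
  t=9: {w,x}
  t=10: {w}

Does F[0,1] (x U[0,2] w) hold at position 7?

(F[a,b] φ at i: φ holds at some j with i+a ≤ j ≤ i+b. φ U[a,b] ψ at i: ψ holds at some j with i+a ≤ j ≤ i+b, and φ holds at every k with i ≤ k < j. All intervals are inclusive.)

Holds

Check (x U[0,2] w) at each j in [7,8]:
  j=7: holds
  j=8: fails
Found at j=7 → formula holds.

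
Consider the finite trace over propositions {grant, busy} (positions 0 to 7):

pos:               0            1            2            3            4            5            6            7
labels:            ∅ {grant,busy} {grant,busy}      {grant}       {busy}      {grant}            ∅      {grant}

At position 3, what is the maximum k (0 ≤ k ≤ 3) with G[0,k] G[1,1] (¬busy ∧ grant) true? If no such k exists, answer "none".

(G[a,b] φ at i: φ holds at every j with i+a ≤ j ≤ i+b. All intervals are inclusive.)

none

G[1,1] (¬busy ∧ grant) must hold from j=3 onward; find where it first fails.
  j=3: fails → no k works.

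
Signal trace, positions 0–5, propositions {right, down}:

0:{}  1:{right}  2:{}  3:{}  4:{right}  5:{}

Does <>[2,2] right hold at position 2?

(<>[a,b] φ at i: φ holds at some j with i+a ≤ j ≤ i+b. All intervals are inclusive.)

Check right at each j in [4,4]:
  j=4: true
Found at j=4 → formula holds.

Yes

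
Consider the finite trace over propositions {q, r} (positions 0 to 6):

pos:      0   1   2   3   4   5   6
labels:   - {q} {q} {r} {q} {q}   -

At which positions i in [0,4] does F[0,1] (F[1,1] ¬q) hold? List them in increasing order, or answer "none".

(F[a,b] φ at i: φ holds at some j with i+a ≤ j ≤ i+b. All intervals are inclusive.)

Evaluate at each i in [0,4]:
  i=0: ✗ (none in [0,1])
  i=1: ✓ (witness j=2)
  i=2: ✓ (witness j=2)
  i=3: ✗ (none in [3,4])
  i=4: ✓ (witness j=5)

1, 2, 4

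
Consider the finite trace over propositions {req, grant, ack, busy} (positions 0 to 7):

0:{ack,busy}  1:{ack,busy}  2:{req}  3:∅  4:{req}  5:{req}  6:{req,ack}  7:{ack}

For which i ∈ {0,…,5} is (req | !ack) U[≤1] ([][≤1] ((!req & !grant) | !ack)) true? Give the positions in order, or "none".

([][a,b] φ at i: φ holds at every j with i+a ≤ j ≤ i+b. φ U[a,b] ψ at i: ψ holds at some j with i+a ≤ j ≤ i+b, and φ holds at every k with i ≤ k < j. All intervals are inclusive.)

0, 1, 2, 3, 4

Evaluate at each i in [0,5]:
  i=0: ✓ (rhs at j=0)
  i=1: ✓ (rhs at j=1)
  i=2: ✓ (rhs at j=2)
  i=3: ✓ (rhs at j=3)
  i=4: ✓ (rhs at j=4)
  i=5: ✗ (no rhs in [5,6])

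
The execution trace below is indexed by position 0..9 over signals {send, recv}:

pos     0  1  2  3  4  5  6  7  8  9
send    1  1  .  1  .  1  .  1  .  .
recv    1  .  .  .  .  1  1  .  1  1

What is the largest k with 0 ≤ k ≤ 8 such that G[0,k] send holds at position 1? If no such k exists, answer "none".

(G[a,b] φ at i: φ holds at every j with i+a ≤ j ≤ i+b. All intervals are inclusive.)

send must hold from j=1 onward; find where it first fails.
  j=1: holds
  j=2: fails
Holds on [1,1], so largest k = 0.

0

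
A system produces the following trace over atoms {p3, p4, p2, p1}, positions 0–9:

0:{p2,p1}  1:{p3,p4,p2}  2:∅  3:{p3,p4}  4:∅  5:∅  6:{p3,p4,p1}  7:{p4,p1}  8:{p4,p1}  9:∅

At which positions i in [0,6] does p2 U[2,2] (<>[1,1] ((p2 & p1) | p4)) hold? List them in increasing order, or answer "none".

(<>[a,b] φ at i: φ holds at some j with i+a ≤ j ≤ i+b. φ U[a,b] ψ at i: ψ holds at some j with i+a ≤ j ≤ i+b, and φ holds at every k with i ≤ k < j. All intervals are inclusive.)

0

Evaluate at each i in [0,6]:
  i=0: ✓ (rhs at j=2; lhs holds on [0,1])
  i=1: ✗ (no rhs in [3,3])
  i=2: ✗ (no rhs in [4,4])
  i=3: ✗ (lhs fails at k=3 before rhs at j=5)
  i=4: ✗ (lhs fails at k=4 before rhs at j=6)
  i=5: ✗ (lhs fails at k=5 before rhs at j=7)
  i=6: ✗ (no rhs in [8,8])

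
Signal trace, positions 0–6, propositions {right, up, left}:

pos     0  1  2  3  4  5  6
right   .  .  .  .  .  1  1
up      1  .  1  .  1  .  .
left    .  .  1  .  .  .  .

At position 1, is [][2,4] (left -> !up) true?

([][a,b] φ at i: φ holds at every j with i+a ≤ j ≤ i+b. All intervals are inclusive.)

Check (left -> !up) at every j in [3,5]:
  j=3: antecedent false → ✓
  j=4: antecedent false → ✓
  j=5: antecedent false → ✓
All positions satisfy it → formula holds.

Yes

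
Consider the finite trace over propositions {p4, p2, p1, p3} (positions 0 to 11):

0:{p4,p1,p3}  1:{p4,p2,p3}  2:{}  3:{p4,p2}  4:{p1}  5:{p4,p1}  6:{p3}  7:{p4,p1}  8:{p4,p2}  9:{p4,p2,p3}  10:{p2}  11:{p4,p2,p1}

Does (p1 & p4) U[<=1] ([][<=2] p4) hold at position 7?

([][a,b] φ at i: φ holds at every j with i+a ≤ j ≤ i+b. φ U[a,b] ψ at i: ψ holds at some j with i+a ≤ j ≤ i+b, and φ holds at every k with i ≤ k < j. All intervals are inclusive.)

Need some j in [7,8] with [][<=2] p4, and (p1 & p4) at every k in [7,j-1].
  j=7: [][<=2] p4 holds; no prefix to check → satisfied.

Yes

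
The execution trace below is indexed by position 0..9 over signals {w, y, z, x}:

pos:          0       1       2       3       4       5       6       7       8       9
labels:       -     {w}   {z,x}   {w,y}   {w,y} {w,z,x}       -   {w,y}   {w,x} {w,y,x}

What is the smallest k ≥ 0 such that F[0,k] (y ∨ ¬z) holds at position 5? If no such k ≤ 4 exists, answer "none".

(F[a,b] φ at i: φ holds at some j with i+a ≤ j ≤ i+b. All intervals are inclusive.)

Scan j = 5,6,… for (y ∨ ¬z):
  j=5: fails
  j=6: holds
First hit at j=6, so smallest k = 6-5 = 1.

1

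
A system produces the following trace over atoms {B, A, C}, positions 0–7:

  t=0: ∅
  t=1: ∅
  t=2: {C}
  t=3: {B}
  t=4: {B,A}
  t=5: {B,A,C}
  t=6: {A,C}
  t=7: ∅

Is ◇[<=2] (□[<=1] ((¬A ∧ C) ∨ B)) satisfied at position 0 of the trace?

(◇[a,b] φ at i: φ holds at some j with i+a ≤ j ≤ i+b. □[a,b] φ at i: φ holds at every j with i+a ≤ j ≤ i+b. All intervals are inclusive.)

Check □[<=1] ((¬A ∧ C) ∨ B) at each j in [0,2]:
  j=0: fails at 0
  j=1: fails at 1
  j=2: holds on [2,3]
Found at j=2 → formula holds.

Yes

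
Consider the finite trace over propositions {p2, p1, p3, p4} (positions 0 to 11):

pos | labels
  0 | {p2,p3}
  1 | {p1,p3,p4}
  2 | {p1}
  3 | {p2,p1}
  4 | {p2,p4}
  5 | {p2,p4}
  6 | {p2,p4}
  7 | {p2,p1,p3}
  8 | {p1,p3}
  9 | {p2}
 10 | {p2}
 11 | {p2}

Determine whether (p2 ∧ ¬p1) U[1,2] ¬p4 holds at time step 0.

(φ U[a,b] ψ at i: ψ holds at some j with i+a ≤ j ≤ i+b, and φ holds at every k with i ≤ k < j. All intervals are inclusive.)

Need some j in [1,2] with ¬p4, and (p2 ∧ ¬p1) at every k in [0,j-1].
  j=1: ¬p4 false.
  j=2: ¬p4 holds, but (p2 ∧ ¬p1) fails at k=1 → not this j.
No j in the window works → until fails.

Does not hold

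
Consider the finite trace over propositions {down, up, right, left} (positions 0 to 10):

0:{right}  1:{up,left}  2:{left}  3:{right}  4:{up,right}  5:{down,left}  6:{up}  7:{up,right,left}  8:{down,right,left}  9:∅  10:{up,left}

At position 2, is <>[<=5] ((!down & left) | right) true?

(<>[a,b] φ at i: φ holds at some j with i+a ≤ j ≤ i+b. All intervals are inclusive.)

Check ((!down & left) | right) at each j in [2,7]:
  j=2: true
  j=3: true
  j=4: true
  j=5: false
  j=6: false
  j=7: true
Found at j=2 → formula holds.

True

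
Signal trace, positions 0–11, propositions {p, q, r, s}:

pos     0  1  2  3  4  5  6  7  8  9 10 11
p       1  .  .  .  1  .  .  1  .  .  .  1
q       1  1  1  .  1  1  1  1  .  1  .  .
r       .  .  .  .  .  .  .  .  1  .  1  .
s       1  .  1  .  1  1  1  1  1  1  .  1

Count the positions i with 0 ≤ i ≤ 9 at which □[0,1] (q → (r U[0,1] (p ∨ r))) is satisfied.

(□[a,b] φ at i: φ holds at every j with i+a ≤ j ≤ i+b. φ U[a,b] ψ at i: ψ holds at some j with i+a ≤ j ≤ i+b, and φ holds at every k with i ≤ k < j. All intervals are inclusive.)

Evaluate at each i in [0,9]:
  i=0: ✗ (fails at j=1)
  i=1: ✗ (fails at j=1)
  i=2: ✗ (fails at j=2)
  i=3: ✓ (all of [3,4])
  i=4: ✗ (fails at j=5)
  i=5: ✗ (fails at j=5)
  i=6: ✗ (fails at j=6)
  i=7: ✓ (all of [7,8])
  i=8: ✗ (fails at j=9)
  i=9: ✗ (fails at j=9)
Positions where it holds: {3, 7} → 2.

2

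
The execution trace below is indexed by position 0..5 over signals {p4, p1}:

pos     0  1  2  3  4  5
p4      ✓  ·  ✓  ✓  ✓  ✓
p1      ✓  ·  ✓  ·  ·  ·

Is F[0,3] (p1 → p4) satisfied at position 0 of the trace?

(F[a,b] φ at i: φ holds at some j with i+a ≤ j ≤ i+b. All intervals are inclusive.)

Check (p1 → p4) at each j in [0,3]:
  j=0: true
  j=1: true
  j=2: true
  j=3: true
Found at j=0 → formula holds.

Holds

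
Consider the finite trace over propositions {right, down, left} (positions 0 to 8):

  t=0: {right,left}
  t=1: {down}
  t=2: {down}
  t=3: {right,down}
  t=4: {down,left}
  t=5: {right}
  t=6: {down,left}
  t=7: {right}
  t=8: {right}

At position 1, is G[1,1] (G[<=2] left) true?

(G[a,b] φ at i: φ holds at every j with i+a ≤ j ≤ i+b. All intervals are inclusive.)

Does not hold

Check G[<=2] left at every j in [2,2]:
  j=2: fails at 2
Fails at j=2 → formula fails.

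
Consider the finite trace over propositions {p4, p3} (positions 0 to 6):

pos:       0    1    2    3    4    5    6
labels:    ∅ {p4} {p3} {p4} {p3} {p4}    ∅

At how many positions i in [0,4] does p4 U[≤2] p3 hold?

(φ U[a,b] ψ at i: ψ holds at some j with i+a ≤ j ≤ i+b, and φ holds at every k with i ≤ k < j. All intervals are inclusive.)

Evaluate at each i in [0,4]:
  i=0: ✗ (lhs fails at k=0 before rhs at j=2)
  i=1: ✓ (rhs at j=2; lhs holds on [1,1])
  i=2: ✓ (rhs at j=2)
  i=3: ✓ (rhs at j=4; lhs holds on [3,3])
  i=4: ✓ (rhs at j=4)
Positions where it holds: {1, 2, 3, 4} → 4.

4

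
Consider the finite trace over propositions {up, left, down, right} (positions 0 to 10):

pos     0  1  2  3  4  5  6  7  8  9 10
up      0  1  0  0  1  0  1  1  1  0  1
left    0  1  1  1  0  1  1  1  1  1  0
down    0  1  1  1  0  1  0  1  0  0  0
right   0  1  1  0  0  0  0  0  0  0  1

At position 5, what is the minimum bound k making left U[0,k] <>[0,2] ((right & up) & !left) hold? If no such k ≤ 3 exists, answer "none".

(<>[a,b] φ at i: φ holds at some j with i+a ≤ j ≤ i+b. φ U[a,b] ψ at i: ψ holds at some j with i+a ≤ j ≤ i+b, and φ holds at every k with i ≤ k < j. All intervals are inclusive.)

Need earliest j ≥ 5 with <>[0,2] ((right & up) & !left), and left at every k in [5,j-1].
  j=5: rhs fails.
  j=6: rhs fails.
  j=7: rhs fails.
  j=8: rhs holds; lhs holds on [5,7]. k = 3.

3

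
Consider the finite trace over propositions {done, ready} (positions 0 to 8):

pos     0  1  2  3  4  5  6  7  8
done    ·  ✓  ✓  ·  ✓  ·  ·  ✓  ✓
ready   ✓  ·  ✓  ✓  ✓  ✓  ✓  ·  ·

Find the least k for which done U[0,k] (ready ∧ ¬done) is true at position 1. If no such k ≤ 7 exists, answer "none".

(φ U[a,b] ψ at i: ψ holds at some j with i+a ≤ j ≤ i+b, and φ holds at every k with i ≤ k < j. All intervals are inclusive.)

Need earliest j ≥ 1 with (ready ∧ ¬done), and done at every k in [1,j-1].
  j=1: rhs fails.
  j=2: rhs fails.
  j=3: rhs holds; lhs holds on [1,2]. k = 2.

2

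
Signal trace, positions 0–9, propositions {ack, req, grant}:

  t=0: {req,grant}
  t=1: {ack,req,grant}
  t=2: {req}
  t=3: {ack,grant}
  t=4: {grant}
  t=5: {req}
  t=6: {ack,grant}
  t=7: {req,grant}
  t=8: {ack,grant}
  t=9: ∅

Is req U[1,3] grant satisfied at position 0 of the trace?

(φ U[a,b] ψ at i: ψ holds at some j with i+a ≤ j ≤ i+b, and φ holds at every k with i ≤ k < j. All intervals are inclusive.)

Need some j in [1,3] with grant, and req at every k in [0,j-1].
  j=1: grant holds; req holds at every k in [0,0] → satisfied.

True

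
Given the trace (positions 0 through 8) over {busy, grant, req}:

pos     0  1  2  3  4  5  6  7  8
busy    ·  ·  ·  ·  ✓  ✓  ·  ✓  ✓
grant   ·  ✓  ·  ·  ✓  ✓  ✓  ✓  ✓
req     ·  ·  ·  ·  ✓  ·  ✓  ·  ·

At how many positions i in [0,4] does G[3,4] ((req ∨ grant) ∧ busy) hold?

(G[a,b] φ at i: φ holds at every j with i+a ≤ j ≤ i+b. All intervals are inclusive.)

2

Evaluate at each i in [0,4]:
  i=0: ✗ (fails at j=3)
  i=1: ✓ (all of [4,5])
  i=2: ✗ (fails at j=6)
  i=3: ✗ (fails at j=6)
  i=4: ✓ (all of [7,8])
Positions where it holds: {1, 4} → 2.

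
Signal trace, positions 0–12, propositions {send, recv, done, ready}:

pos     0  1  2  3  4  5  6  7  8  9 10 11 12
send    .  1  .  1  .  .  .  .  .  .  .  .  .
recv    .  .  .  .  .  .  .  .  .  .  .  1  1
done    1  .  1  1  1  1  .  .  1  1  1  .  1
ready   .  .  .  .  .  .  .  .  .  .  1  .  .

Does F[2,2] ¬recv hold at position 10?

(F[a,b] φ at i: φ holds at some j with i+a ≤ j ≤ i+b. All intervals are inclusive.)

Check ¬recv at each j in [12,12]:
  j=12: false
No position in the window satisfies it → formula fails.

Does not hold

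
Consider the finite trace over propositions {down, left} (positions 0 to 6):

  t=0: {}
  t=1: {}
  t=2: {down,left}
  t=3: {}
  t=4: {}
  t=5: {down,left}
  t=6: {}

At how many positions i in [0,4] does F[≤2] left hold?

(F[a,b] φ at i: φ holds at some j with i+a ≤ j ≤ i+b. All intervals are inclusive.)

5

Evaluate at each i in [0,4]:
  i=0: ✓ (witness j=2)
  i=1: ✓ (witness j=2)
  i=2: ✓ (witness j=2)
  i=3: ✓ (witness j=5)
  i=4: ✓ (witness j=5)
Positions where it holds: {0, 1, 2, 3, 4} → 5.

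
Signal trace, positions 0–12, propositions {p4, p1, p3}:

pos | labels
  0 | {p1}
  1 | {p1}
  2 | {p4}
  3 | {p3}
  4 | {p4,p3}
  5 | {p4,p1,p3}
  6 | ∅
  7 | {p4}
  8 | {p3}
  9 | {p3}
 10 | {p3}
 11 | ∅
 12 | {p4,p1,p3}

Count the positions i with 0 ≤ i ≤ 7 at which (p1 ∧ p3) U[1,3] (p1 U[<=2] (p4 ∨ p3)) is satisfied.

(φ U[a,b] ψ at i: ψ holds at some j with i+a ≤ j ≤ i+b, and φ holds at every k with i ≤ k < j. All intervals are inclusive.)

0

Evaluate at each i in [0,7]:
  i=0: ✗ (lhs fails at k=0 before rhs at j=1)
  i=1: ✗ (lhs fails at k=1 before rhs at j=2)
  i=2: ✗ (lhs fails at k=2 before rhs at j=3)
  i=3: ✗ (lhs fails at k=3 before rhs at j=4)
  i=4: ✗ (lhs fails at k=4 before rhs at j=5)
  i=5: ✗ (lhs fails at k=6 before rhs at j=7)
  i=6: ✗ (lhs fails at k=6 before rhs at j=7)
  i=7: ✗ (lhs fails at k=7 before rhs at j=8)
Positions where it holds: {} → 0.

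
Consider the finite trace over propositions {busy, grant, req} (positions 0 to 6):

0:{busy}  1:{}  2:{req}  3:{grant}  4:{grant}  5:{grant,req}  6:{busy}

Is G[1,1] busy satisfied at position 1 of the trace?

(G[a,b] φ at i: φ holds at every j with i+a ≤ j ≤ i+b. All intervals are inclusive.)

Does not hold

Check busy at every j in [2,2]:
  j=2: false
Fails at j=2 → formula fails.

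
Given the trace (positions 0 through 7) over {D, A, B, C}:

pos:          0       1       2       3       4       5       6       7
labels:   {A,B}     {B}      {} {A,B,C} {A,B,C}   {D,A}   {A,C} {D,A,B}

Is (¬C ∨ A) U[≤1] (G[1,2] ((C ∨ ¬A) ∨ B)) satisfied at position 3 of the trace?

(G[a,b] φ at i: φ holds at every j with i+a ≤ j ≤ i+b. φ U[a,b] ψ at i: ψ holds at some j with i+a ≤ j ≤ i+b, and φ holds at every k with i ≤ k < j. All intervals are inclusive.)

Need some j in [3,4] with G[1,2] ((C ∨ ¬A) ∨ B), and (¬C ∨ A) at every k in [3,j-1].
  j=3: G[1,2] ((C ∨ ¬A) ∨ B) — fails at 5.
  j=4: G[1,2] ((C ∨ ¬A) ∨ B) — fails at 5.
No j in the window works → until fails.

No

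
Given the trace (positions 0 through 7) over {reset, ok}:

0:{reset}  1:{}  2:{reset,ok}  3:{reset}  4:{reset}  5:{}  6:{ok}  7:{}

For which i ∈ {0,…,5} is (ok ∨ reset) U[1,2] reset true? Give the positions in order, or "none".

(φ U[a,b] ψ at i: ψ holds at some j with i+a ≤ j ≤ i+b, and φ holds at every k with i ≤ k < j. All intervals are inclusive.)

2, 3

Evaluate at each i in [0,5]:
  i=0: ✗ (lhs fails at k=1 before rhs at j=2)
  i=1: ✗ (lhs fails at k=1 before rhs at j=2)
  i=2: ✓ (rhs at j=3; lhs holds on [2,2])
  i=3: ✓ (rhs at j=4; lhs holds on [3,3])
  i=4: ✗ (no rhs in [5,6])
  i=5: ✗ (no rhs in [6,7])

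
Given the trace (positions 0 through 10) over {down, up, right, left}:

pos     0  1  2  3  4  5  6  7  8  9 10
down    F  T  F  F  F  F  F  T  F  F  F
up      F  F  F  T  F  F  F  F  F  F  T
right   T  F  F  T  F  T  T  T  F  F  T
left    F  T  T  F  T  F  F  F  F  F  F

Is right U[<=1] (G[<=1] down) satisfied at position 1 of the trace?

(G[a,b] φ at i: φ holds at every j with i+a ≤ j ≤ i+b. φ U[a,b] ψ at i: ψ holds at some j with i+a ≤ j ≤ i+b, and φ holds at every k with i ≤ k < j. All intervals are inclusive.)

Need some j in [1,2] with G[<=1] down, and right at every k in [1,j-1].
  j=1: G[<=1] down — fails at 2.
  j=2: G[<=1] down — fails at 2.
No j in the window works → until fails.

Does not hold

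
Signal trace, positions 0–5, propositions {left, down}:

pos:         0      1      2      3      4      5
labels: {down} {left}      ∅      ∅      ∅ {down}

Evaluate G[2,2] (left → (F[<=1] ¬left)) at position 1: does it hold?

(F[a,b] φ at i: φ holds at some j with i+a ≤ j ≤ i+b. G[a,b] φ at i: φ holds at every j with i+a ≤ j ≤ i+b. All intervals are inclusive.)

Check (left → (F[<=1] ¬left)) at every j in [3,3]:
  j=3: antecedent false → ✓
All positions satisfy it → formula holds.

Yes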